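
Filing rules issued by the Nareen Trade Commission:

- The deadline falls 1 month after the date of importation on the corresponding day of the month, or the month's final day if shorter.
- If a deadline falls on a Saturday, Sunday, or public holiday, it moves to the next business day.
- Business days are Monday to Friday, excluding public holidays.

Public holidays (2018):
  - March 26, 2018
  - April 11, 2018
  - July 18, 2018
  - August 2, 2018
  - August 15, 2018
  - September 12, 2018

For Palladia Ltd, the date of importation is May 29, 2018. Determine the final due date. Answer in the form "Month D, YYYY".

1 month after May 29, 2018, on the same day of the month, is June 29, 2018.
June 29, 2018 (Friday) is already a business day.
The final due date is June 29, 2018.

June 29, 2018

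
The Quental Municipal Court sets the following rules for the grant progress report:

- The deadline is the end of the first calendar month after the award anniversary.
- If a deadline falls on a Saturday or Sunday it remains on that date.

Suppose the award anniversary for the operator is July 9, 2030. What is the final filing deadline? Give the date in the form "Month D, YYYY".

1 month after July 9, 2030 falls in August 2030; the last day of that month is August 31, 2030.
No adjustment is made for weekends or holidays, so August 31, 2030 stands.
Final deadline: August 31, 2030.

August 31, 2030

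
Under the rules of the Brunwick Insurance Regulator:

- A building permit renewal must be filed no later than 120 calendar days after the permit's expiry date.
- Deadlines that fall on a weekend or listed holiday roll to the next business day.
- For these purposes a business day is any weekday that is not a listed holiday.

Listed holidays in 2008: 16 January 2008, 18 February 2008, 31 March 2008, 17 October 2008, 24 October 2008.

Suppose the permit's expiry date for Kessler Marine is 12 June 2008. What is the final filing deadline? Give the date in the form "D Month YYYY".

10 October 2008

120 calendar days after 12 June 2008 is 10 October 2008.
10 October 2008 falls on a Friday, which is a business day, so no adjustment is needed.
The final due date is 10 October 2008.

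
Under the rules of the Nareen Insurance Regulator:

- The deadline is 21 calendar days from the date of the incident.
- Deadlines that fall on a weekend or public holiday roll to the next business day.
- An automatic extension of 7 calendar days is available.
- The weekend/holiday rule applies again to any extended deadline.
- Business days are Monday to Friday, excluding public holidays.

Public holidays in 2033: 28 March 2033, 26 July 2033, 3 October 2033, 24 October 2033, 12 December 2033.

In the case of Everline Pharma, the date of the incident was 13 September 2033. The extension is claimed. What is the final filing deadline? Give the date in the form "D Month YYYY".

11 October 2033

Adding 21 calendar days to 13 September 2033 gives 4 October 2033.
4 October 2033 (Tuesday) is already a business day.
With the 7-day extension, 4 October 2033 becomes 11 October 2033.
Since 11 October 2033 is a Tuesday and not a holiday, the date is unchanged.
Final deadline: 11 October 2033.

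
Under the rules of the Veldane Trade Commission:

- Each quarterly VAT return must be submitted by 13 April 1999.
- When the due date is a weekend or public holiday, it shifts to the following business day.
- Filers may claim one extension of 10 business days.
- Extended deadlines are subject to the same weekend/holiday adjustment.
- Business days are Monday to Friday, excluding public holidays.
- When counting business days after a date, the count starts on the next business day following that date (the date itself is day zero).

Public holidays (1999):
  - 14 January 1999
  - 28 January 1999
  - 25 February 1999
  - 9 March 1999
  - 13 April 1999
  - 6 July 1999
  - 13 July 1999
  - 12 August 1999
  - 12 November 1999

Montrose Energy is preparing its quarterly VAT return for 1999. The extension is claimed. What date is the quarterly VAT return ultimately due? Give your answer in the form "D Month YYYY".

Start from the fixed due date, 13 April 1999.
13 April 1999 is a listed holiday, so it moves to the next business day, 14 April 1999 (Wednesday).
The 10-business-day extension runs from 14 April 1999 to 28 April 1999.
Since 28 April 1999 is a Wednesday and not a holiday, the date is unchanged.
Final deadline: 28 April 1999.

28 April 1999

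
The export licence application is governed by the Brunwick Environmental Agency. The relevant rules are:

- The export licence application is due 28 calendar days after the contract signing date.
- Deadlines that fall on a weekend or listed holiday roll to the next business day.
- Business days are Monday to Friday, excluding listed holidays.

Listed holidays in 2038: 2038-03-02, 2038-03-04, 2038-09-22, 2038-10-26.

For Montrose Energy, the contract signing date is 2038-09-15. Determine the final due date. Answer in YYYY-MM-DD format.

28 calendar days after 2038-09-15 is 2038-10-13.
2038-10-13 (Wednesday) is already a business day.
The final due date is 2038-10-13.

2038-10-13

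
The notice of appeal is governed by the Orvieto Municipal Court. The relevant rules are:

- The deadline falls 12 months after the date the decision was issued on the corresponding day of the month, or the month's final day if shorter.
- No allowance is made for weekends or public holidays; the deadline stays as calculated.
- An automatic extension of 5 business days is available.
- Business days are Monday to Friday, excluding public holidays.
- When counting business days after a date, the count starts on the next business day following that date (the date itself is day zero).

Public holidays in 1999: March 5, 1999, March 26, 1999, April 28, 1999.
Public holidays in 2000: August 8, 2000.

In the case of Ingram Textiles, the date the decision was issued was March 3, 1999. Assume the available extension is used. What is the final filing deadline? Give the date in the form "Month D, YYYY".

12 months from March 3, 1999 is March 3, 2000.
No adjustment is made for weekends or holidays, so March 3, 2000 stands.
Counting 5 further business days from March 3, 2000 reaches March 10, 2000.
No adjustment is made for weekends or holidays, so March 10, 2000 stands.
Deadline: March 10, 2000.

March 10, 2000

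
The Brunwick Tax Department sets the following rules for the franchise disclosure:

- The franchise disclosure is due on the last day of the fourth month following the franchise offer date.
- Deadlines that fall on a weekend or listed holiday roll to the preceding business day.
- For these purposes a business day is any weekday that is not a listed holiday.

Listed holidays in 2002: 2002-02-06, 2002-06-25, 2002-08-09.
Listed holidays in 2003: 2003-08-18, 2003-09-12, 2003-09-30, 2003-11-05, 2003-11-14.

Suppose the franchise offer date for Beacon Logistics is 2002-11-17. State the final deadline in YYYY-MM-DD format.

2003-03-31

4 months after 2002-11-17 falls in March 2003; the last day of that month is 2003-03-31.
2003-03-31 (Monday) is already a business day.
Deadline: 2003-03-31.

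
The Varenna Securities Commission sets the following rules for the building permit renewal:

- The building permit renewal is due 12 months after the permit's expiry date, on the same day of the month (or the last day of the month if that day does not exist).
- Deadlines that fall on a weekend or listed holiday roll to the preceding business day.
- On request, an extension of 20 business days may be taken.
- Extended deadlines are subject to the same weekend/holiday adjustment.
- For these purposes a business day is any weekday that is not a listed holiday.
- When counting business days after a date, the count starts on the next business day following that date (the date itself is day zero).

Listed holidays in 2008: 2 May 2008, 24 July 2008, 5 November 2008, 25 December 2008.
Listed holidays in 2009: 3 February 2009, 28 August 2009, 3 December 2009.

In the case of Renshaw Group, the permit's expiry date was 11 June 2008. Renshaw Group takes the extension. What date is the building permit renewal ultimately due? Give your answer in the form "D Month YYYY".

9 July 2009

12 months after 11 June 2008, on the same day of the month, is 11 June 2009.
11 June 2009 is a Thursday and not a listed holiday, so it stands.
The 20-business-day extension runs from 11 June 2009 to 9 July 2009.
9 July 2009 (Thursday) is already a business day.
Deadline: 9 July 2009.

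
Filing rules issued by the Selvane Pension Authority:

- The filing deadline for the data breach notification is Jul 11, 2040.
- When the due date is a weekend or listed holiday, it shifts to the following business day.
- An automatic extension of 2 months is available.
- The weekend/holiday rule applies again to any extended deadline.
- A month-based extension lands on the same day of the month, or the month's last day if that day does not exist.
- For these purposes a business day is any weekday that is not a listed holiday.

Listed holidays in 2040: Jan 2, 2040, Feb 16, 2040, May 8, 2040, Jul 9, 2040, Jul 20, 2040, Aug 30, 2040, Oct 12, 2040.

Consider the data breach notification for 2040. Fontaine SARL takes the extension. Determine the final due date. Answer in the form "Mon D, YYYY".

Sep 11, 2040

Start from the fixed due date, Jul 11, 2040.
Jul 11, 2040 is a Wednesday and not a listed holiday, so it stands.
The 2 months extension carries Jul 11, 2040 to Sep 11, 2040.
Since Sep 11, 2040 is a Tuesday and not a holiday, the date is unchanged.
Final deadline: Sep 11, 2040.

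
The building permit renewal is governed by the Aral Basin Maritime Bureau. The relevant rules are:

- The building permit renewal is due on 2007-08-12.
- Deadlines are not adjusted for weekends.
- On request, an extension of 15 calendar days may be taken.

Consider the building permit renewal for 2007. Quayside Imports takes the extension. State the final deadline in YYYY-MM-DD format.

The statutory due date is 2007-08-12.
2007-08-12 is a Sunday; no weekend or holiday adjustment applies.
With the 15-day extension, 2007-08-12 becomes 2007-08-27.
No adjustment is made for weekends or holidays, so 2007-08-27 stands.
So the filing is due 2007-08-27.

2007-08-27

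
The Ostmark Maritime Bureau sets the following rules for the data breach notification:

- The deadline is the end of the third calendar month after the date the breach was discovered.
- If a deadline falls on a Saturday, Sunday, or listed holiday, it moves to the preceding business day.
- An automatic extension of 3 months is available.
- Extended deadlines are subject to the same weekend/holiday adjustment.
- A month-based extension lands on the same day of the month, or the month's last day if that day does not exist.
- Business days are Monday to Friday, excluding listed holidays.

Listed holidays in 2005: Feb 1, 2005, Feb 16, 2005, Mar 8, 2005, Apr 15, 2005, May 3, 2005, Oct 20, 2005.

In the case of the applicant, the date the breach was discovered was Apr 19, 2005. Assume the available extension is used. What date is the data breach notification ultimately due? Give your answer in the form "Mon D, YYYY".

Oct 28, 2005

3 months after Apr 19, 2005 falls in July 2005; the last day of that month is Jul 31, 2005.
Jul 31, 2005 falls on a Sunday. Rolling to the preceding business day gives Jul 29, 2005, a Friday.
Add 3 months to Jul 29, 2005: Oct 29, 2005.
Oct 29, 2005 is a Saturday; the preceding business day is Oct 28, 2005 (Friday).
So the filing is due Oct 28, 2005.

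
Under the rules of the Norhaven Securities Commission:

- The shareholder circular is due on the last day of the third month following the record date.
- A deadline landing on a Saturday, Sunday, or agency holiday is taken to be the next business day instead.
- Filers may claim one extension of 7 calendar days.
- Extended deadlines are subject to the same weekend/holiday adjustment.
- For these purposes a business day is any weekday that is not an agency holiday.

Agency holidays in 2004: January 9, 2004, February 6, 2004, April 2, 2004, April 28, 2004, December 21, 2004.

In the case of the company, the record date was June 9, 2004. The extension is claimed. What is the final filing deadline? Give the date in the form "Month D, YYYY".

October 7, 2004

3 months after June 9, 2004 is September 2004; that month ends on September 30, 2004.
September 30, 2004 falls on a Thursday, which is a business day, so no adjustment is needed.
With the 7-day extension, September 30, 2004 becomes October 7, 2004.
October 7, 2004 falls on a Thursday, which is a business day, so no adjustment is needed.
Final deadline: October 7, 2004.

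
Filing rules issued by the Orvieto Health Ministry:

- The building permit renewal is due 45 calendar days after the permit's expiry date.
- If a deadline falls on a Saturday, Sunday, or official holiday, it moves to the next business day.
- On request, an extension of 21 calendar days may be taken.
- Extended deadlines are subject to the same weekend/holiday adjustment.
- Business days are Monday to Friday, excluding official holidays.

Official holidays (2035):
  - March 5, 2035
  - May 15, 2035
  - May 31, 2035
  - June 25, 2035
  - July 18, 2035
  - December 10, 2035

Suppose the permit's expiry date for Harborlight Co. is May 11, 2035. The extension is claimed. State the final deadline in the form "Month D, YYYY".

45 calendar days after May 11, 2035 is June 25, 2035.
June 25, 2035 falls on a listed holiday. Rolling to the next business day gives June 26, 2035, a Tuesday.
Add the 21 calendar-day extension to June 26, 2035: July 17, 2035.
Since July 17, 2035 is a Tuesday and not a holiday, the date is unchanged.
So the filing is due July 17, 2035.

July 17, 2035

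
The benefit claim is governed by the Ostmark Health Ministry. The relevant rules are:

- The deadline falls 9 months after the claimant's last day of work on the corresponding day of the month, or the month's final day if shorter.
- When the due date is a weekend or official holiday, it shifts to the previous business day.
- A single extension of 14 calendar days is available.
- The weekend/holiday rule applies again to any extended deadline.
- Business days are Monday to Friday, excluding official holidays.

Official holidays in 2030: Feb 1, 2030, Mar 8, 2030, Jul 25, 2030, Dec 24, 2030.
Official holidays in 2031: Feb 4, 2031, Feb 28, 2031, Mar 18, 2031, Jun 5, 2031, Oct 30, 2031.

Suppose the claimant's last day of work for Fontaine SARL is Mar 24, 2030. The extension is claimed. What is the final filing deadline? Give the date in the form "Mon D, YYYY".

Jan 6, 2031

9 months after Mar 24, 2030, on the same day of the month, is Dec 24, 2030.
Dec 24, 2030 is a listed holiday; the preceding business day is Dec 23, 2030 (Monday).
With the 14-day extension, Dec 23, 2030 becomes Jan 6, 2031.
Jan 6, 2031 (Monday) is already a business day.
The final due date is Jan 6, 2031.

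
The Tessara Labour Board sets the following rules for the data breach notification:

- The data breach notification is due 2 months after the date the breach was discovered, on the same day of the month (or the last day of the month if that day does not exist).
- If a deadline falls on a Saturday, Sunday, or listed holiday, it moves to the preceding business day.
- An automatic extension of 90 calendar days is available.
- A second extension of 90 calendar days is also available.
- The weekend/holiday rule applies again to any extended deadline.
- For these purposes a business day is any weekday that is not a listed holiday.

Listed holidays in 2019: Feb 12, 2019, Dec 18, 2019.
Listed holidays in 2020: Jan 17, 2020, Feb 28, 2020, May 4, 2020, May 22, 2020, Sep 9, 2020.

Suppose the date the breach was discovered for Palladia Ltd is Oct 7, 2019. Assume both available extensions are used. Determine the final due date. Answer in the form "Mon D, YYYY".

Jun 3, 2020

Moving 2 months forward from Oct 7, 2019 on the corresponding day gives Dec 7, 2019.
Dec 7, 2019 is a Saturday; the preceding business day is Dec 6, 2019 (Friday).
The 90-calendar-day extension moves the deadline from Dec 6, 2019 to Mar 5, 2020.
Mar 5, 2020 is a Thursday and not a listed holiday, so it stands.
With the 90-day extension, Mar 5, 2020 becomes Jun 3, 2020.
Jun 3, 2020 falls on a Wednesday, which is a business day, so no adjustment is needed.
Final deadline: Jun 3, 2020.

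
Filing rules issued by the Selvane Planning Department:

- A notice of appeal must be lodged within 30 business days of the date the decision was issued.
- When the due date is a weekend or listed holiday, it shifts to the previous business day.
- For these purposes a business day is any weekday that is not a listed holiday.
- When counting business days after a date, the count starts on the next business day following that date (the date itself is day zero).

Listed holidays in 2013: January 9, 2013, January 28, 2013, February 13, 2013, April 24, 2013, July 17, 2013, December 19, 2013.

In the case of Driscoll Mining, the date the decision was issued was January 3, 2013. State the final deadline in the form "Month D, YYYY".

Counting 30 business days after January 3, 2013 (skipping weekends and listed holidays) reaches February 19, 2013.
February 19, 2013 (Tuesday) is already a business day.
The final due date is February 19, 2013.

February 19, 2013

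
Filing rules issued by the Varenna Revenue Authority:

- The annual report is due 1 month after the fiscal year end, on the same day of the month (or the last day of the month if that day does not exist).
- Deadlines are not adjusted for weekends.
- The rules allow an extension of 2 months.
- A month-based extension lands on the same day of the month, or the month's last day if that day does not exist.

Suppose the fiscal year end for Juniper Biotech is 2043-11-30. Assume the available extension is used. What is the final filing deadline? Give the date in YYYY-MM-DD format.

2044-02-29

1 month from 2043-11-30 is 2043-12-30.
No adjustment is made for weekends or holidays, so 2043-12-30 stands.
The 2 months extension carries 2043-12-30 to 2044-02-29 (day 30 does not exist in February, so the month's last day is used).
2044-02-29 falls on a Monday. The rules make no weekend/holiday allowance, so it remains 2044-02-29.
So the filing is due 2044-02-29.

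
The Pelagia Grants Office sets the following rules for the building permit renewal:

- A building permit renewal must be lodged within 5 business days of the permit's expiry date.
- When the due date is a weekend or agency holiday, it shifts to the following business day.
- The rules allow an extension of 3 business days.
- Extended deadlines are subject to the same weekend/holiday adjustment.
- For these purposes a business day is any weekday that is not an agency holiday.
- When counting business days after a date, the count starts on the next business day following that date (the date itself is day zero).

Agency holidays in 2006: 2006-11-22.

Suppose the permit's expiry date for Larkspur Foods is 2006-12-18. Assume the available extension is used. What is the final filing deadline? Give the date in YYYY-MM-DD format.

2006-12-28

Counting 5 business days after 2006-12-18 (skipping weekends and listed holidays) reaches 2006-12-25.
2006-12-25 falls on a Monday, which is a business day, so no adjustment is needed.
Counting 3 further business days from 2006-12-25 reaches 2006-12-28.
Since 2006-12-28 is a Thursday and not a holiday, the date is unchanged.
Final deadline: 2006-12-28.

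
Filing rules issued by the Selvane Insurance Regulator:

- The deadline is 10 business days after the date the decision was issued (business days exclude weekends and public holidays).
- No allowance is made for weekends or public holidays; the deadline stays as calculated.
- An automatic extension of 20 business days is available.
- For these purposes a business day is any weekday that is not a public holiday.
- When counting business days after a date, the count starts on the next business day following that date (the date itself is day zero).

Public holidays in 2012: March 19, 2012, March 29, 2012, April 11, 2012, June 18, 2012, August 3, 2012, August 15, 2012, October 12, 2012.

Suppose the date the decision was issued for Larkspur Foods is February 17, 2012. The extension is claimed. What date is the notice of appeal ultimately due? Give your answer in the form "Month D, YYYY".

Starting the day after February 17, 2012 and counting 10 business days lands on March 2, 2012.
March 2, 2012 is a Friday; no weekend or holiday adjustment applies.
Counting 20 further business days from March 2, 2012 reaches April 3, 2012.
April 3, 2012 is a Tuesday; no weekend or holiday adjustment applies.
Final deadline: April 3, 2012.

April 3, 2012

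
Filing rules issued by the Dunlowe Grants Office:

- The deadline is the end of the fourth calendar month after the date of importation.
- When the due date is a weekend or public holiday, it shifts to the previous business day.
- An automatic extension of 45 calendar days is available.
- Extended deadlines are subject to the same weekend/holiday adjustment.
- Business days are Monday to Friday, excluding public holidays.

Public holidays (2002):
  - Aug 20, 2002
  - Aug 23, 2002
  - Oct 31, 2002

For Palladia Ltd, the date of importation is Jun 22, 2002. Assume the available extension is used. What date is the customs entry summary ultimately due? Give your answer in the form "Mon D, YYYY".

4 months after Jun 22, 2002 falls in October 2002; the last day of that month is Oct 31, 2002.
Because Oct 31, 2002 is a listed holiday, the deadline becomes Oct 30, 2002 (Wednesday).
Applying the 45-calendar-day extension: Oct 30, 2002 + 45 days = Dec 14, 2002.
Dec 14, 2002 is a Saturday; the preceding business day is Dec 13, 2002 (Friday).
So the filing is due Dec 13, 2002.

Dec 13, 2002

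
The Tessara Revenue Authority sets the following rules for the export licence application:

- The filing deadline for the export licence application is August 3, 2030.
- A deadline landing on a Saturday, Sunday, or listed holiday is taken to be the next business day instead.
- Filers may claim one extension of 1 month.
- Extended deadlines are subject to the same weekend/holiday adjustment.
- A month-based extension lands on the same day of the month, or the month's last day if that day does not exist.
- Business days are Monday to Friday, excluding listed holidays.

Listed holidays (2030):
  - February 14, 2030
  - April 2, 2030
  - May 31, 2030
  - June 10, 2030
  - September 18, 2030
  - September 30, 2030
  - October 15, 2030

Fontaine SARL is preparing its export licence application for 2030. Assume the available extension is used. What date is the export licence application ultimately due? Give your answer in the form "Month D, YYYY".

September 5, 2030

Start from the fixed due date, August 3, 2030.
August 3, 2030 is a Saturday, so it moves to the next business day, August 5, 2030 (Monday).
Add 1 month to August 5, 2030: September 5, 2030.
September 5, 2030 falls on a Thursday, which is a business day, so no adjustment is needed.
Deadline: September 5, 2030.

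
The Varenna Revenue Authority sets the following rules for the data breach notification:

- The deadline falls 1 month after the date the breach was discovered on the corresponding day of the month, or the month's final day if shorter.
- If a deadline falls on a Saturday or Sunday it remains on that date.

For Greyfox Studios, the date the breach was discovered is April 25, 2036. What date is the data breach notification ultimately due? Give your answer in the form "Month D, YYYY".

Moving 1 month forward from April 25, 2036 on the corresponding day gives May 25, 2036.
No adjustment is made for weekends or holidays, so May 25, 2036 stands.
The final due date is May 25, 2036.

May 25, 2036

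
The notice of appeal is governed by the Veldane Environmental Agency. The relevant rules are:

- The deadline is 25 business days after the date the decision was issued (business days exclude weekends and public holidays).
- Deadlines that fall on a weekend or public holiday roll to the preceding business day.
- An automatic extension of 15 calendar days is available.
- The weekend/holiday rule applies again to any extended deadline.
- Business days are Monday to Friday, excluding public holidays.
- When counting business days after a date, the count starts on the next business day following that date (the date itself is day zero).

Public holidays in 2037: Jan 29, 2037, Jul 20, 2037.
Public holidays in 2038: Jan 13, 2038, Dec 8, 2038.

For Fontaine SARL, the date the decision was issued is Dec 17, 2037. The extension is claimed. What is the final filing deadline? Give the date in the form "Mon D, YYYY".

Counting 25 business days after Dec 17, 2037 (skipping weekends and listed holidays) reaches Jan 22, 2038.
Jan 22, 2038 is a Friday and not a listed holiday, so it stands.
With the 15-day extension, Jan 22, 2038 becomes Feb 6, 2038.
Feb 6, 2038 falls on a Saturday. Rolling to the preceding business day gives Feb 5, 2038, a Friday.
Deadline: Feb 5, 2038.

Feb 5, 2038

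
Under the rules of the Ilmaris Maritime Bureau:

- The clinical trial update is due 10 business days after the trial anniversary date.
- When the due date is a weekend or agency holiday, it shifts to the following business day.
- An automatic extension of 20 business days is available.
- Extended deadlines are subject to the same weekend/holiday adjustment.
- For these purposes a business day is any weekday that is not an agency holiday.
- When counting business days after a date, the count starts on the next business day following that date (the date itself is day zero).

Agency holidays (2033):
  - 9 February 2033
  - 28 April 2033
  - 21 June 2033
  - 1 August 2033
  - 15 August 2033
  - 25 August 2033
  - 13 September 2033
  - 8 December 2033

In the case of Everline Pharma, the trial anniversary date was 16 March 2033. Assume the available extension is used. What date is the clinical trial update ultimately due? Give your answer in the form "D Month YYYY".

10 business days after 16 March 2033, excluding weekends and holidays, is 30 March 2033.
30 March 2033 is a Wednesday and not a listed holiday, so it stands.
Applying the 20-business-day extension: 20 business days after 30 March 2033 is 27 April 2033.
27 April 2033 is a Wednesday and not a listed holiday, so it stands.
So the filing is due 27 April 2033.

27 April 2033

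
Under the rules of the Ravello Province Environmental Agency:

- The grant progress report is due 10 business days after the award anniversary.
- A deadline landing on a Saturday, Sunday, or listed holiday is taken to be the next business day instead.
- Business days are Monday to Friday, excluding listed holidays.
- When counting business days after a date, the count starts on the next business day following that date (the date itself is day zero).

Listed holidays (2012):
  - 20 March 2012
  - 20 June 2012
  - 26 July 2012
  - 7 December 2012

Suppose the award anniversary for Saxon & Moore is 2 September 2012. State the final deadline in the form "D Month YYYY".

14 September 2012

10 business days after 2 September 2012, excluding weekends and holidays, is 14 September 2012.
14 September 2012 (Friday) is already a business day.
The final due date is 14 September 2012.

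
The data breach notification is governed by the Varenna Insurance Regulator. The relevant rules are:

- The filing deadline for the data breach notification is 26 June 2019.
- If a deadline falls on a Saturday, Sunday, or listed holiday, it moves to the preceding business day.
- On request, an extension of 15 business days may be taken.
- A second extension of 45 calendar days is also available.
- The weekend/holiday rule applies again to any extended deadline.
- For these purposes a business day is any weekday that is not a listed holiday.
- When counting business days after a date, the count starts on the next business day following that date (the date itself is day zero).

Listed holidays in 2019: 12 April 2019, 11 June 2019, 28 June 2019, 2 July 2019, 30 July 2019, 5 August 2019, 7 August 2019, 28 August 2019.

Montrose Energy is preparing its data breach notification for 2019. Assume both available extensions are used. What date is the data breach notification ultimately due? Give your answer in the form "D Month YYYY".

The statutory due date is 26 June 2019.
26 June 2019 falls on a Wednesday, which is a business day, so no adjustment is needed.
Counting 15 further business days from 26 June 2019 reaches 19 July 2019.
19 July 2019 (Friday) is already a business day.
Applying the 45-calendar-day extension: 19 July 2019 + 45 days = 2 September 2019.
2 September 2019 (Monday) is already a business day.
Final deadline: 2 September 2019.

2 September 2019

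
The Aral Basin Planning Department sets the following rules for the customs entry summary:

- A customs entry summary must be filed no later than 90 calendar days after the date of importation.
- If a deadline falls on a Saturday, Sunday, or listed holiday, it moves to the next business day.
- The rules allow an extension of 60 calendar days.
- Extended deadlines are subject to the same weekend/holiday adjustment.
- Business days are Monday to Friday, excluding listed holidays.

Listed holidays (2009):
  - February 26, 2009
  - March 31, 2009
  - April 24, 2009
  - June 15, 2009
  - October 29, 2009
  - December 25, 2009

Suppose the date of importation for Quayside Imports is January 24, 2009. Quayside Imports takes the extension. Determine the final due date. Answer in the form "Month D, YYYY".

June 26, 2009

90 calendar days after January 24, 2009 is April 24, 2009.
April 24, 2009 is a listed holiday, so it moves to the next business day, April 27, 2009 (Monday).
Add the 60 calendar-day extension to April 27, 2009: June 26, 2009.
June 26, 2009 falls on a Friday, which is a business day, so no adjustment is needed.
So the filing is due June 26, 2009.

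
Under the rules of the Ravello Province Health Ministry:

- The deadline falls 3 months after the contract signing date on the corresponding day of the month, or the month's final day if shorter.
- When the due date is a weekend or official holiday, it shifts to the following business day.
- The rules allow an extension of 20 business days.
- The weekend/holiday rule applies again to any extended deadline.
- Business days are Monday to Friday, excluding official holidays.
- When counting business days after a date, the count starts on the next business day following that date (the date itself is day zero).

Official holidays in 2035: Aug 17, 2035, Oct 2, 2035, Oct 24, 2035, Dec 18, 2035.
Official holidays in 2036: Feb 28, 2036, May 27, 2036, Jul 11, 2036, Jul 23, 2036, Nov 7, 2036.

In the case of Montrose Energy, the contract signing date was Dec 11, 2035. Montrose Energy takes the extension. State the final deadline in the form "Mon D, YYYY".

Apr 8, 2036

Moving 3 months forward from Dec 11, 2035 on the corresponding day gives Mar 11, 2036.
Mar 11, 2036 (Tuesday) is already a business day.
Counting 20 further business days from Mar 11, 2036 reaches Apr 8, 2036.
Apr 8, 2036 (Tuesday) is already a business day.
The final due date is Apr 8, 2036.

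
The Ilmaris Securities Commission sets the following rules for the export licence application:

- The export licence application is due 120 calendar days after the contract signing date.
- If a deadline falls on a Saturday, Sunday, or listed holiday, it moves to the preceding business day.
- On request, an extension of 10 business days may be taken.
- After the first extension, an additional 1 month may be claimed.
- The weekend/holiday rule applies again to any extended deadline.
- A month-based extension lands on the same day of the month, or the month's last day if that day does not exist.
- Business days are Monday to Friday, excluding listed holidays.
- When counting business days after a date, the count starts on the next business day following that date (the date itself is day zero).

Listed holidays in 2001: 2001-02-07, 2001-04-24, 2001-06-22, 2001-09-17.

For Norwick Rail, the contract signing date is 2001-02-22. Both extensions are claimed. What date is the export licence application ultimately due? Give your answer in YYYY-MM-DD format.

From 2001-02-22, 120 calendar days later is 2001-06-22.
2001-06-22 falls on a listed holiday. Rolling to the preceding business day gives 2001-06-21, a Thursday.
Applying the 10-business-day extension: 10 business days after 2001-06-21 is 2001-07-06.
Since 2001-07-06 is a Friday and not a holiday, the date is unchanged.
Applying the 1 month extension: 1 month after 2001-07-06 is 2001-08-06.
2001-08-06 is a Monday and not a listed holiday, so it stands.
Deadline: 2001-08-06.

2001-08-06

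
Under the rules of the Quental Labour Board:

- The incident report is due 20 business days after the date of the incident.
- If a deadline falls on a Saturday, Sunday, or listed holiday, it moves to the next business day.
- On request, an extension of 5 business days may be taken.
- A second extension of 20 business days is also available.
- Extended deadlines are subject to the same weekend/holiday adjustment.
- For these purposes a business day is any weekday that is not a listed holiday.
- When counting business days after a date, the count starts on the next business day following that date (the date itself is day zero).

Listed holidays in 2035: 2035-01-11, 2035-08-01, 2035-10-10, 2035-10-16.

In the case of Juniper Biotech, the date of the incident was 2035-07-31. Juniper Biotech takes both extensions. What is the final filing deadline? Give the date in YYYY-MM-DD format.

20 business days after 2035-07-31, excluding weekends and holidays, is 2035-08-29.
Since 2035-08-29 is a Wednesday and not a holiday, the date is unchanged.
Applying the 5-business-day extension: 5 business days after 2035-08-29 is 2035-09-05.
2035-09-05 falls on a Wednesday, which is a business day, so no adjustment is needed.
Counting 20 further business days from 2035-09-05 reaches 2035-10-03.
2035-10-03 falls on a Wednesday, which is a business day, so no adjustment is needed.
The final due date is 2035-10-03.

2035-10-03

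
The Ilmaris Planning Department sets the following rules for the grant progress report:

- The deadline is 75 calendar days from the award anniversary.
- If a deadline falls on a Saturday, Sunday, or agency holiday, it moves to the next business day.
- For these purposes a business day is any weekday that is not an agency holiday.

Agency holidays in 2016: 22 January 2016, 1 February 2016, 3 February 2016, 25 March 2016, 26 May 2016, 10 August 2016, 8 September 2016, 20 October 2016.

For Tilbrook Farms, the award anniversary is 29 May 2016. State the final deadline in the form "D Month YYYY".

Adding 75 calendar days to 29 May 2016 gives 12 August 2016.
12 August 2016 is a Friday and not a listed holiday, so it stands.
Final deadline: 12 August 2016.

12 August 2016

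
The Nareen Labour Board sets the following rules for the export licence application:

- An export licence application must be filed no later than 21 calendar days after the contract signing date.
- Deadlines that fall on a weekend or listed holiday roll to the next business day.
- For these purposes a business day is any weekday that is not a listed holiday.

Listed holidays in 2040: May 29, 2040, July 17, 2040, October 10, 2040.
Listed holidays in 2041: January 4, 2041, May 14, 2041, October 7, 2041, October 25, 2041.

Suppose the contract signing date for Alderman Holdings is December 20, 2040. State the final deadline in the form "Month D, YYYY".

January 10, 2041

Adding 21 calendar days to December 20, 2040 gives January 10, 2041.
January 10, 2041 is a Thursday and not a listed holiday, so it stands.
Final deadline: January 10, 2041.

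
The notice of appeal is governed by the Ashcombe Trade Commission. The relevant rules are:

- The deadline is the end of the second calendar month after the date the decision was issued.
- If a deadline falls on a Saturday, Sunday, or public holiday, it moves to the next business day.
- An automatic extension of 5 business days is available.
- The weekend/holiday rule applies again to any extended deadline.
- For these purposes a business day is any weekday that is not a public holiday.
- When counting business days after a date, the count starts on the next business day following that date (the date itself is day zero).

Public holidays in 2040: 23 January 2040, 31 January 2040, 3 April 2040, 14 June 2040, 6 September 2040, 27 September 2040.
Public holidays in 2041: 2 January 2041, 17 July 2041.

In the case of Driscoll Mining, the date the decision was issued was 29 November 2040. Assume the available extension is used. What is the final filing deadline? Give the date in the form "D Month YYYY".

7 February 2041

The second month after 29 November 2040 is January 2041, whose last day is 31 January 2041.
31 January 2041 (Thursday) is already a business day.
Applying the 5-business-day extension: 5 business days after 31 January 2041 is 7 February 2041.
7 February 2041 falls on a Thursday, which is a business day, so no adjustment is needed.
Final deadline: 7 February 2041.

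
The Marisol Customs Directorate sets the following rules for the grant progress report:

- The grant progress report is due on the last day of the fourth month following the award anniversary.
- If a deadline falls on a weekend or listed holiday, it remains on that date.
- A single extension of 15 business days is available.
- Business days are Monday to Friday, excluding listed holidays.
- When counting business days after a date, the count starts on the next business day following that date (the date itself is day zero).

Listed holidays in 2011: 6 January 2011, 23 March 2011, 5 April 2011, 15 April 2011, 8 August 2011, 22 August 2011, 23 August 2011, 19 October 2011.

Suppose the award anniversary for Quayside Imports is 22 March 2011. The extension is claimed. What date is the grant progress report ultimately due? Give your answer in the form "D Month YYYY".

24 August 2011

4 months after 22 March 2011 is July 2011; that month ends on 31 July 2011.
31 July 2011 is a Sunday; no weekend or holiday adjustment applies.
Counting 15 further business days from 31 July 2011 reaches 24 August 2011.
24 August 2011 is a Wednesday; no weekend or holiday adjustment applies.
Deadline: 24 August 2011.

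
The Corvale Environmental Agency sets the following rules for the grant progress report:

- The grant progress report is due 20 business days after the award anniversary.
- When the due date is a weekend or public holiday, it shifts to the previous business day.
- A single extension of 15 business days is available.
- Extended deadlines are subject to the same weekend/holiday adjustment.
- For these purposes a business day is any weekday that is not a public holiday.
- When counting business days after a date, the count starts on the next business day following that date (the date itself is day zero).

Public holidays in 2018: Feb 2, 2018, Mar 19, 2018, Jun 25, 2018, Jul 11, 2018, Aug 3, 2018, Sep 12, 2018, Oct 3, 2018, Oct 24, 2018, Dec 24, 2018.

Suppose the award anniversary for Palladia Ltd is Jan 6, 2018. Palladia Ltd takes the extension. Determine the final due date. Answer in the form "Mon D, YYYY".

Feb 26, 2018

Starting the day after Jan 6, 2018 and counting 20 business days lands on Feb 5, 2018.
Feb 5, 2018 (Monday) is already a business day.
Counting 15 further business days from Feb 5, 2018 reaches Feb 26, 2018.
Feb 26, 2018 is a Monday and not a listed holiday, so it stands.
Deadline: Feb 26, 2018.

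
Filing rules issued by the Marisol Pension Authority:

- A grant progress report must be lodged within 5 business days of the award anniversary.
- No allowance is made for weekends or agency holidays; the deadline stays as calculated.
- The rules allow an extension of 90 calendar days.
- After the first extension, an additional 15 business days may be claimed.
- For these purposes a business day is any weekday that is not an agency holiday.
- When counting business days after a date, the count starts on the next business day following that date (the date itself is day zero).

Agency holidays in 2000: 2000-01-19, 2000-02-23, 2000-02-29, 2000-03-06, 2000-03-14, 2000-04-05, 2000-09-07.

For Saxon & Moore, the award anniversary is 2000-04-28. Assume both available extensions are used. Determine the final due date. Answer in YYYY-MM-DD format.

2000-08-24

Starting the day after 2000-04-28 and counting 5 business days lands on 2000-05-05.
2000-05-05 falls on a Friday. The rules make no weekend/holiday allowance, so it remains 2000-05-05.
Add the 90 calendar-day extension to 2000-05-05: 2000-08-03.
2000-08-03 falls on a Thursday. The rules make no weekend/holiday allowance, so it remains 2000-08-03.
Counting 15 further business days from 2000-08-03 reaches 2000-08-24.
2000-08-24 falls on a Thursday. The rules make no weekend/holiday allowance, so it remains 2000-08-24.
Final deadline: 2000-08-24.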